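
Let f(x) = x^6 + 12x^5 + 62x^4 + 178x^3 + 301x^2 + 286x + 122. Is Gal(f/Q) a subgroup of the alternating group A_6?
No

The polynomial is irreducible of degree 6 over Q. Its discriminant is -187648, which is not a perfect square. A Galois group lies in the alternating group exactly when the discriminant is a square in Q, so the Galois group ((S_3 x S_3) : C_2) is not contained in A_6.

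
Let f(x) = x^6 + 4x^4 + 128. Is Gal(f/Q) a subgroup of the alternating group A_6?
The polynomial is irreducible of degree 6 over Q. Its discriminant is -1849378557919232, which is not a perfect square. A Galois group lies in the alternating group exactly when the discriminant is a square in Q, so the Galois group (S_4 x C_2) is not contained in A_6.

No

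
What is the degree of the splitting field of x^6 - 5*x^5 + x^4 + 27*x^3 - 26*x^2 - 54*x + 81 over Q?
36

The degree of the splitting field over Q equals the order of the Galois group, so first determine the group. The polynomial f is an irreducible sextic over Q, so G = Gal(f/Q) is one of the 16 transitive subgroups 6T1, ..., 6T16 of S_6. The discriminant of f is 1064390625 = 32625^2, a perfect square, so G is contained in A_6. The transitive groups of degree 6 contained in A_6 are: A_4 (6T4, order 12), S_4 (6T7, order 24), (C_3 x C_3) : C_4 (6T10, order 36), PSL(2,5) (6T12, order 60), A_6 (6T15, order 360). By Dedekind's theorem, for a prime p not dividing disc(f) the degrees of the irreducible factors of f mod p form the cycle type of an element of G. Factoring f modulo the 19 such primes p <= 79 (skipping 3, 5, 29, which divide the discriminant), each new pattern first appears at: mod 2: f = (x^2 + x + 1)(x^4 + x + 1), pattern 4+2; mod 11: f = (x^3 + 8x^2 + 8x + 2)(x^3 + 9x^2 + 9x + 2), pattern 3+3; mod 19: f = (x + 7)(x + 11)(x^2 + 4x + 15)(x^2 + 11x + 13), pattern 2+2+1+1; mod 61: f = (x + 4)(x + 8)(x + 55)(x^3 + 50x^2 + 46x + 52), pattern 3+1+1+1. No other pattern occurs in this range, so the set of observed cycle types is {4+2, 3+3, 2+2+1+1, 3+1+1+1}. The candidates containing elements of all these cycle types are (C_3 x C_3) : C_4 (6T10) of order 36, A_6 (6T15) of order 360; the others are excluded. The observed types are precisely the cycle types that occur in (C_3 x C_3) : C_4 (6T10) (apart from the identity). Each of the other remaining candidates has further cycle types, and by the Chebotarev density theorem the matching factorization patterns would occur for a proportion of primes equal to their share of the group: A_6 (6T15) additionally contains elements of type 5+1 (144 of its 360 elements, about 40% of primes). None of the 19 primes tested shows any such pattern (for each of these groups the chance of that is below 10^-4), which rules them out. Hence G = (C_3 x C_3) : C_4 (6T10), of order 36. The Galois group (C_3 x C_3) : C_4 (6T10) has order 36, so the splitting field has degree 36 over Q.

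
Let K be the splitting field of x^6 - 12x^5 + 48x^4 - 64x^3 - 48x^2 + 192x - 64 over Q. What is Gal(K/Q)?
The polynomial f is an irreducible sextic over Q, so G = Gal(f/Q) is one of the 16 transitive subgroups 6T1, ..., 6T16 of S_6. The discriminant of f is -450868486864896, which is not a perfect square, so G is not contained in A_6. The transitive groups of degree 6 not contained in A_6 are: C_6 (6T1, order 6), S_3 (6T2, order 6), D_6 (6T3, order 12), C_3 x S_3 (6T5, order 18), A_4 x C_2 (6T6, order 24), S_4 (6T8, order 24), S_3 x S_3 (6T9, order 36), S_4 x C_2 (6T11, order 48), (S_3 x S_3) : C_2 (6T13, order 72), PGL(2,5) (6T14, order 120), S_6 (6T16, order 720). By Dedekind's theorem, for a prime p not dividing disc(f) the degrees of the irreducible factors of f mod p form the cycle type of an element of G. Factoring f modulo the 33 such primes p <= 149 (skipping 2, 3, which divide the discriminant), each new pattern first appears at: mod 5: f = (x^3 + x^2 + 2)(x^3 + 2x^2 + x + 3), pattern 3+3; mod 7: f = (x^6 + 2x^5 + 6x^4 + 6x^3 + x^2 + 3x + 6), pattern 6; mod 17: f = (x + 2)(x + 11)(x^2 + 13x + 1)(x^2 + 13x + 11), pattern 2+2+1+1; mod 19: f = (x + 3)(x + 5)(x + 10)(x + 12)(x^2 + 15x + 9), pattern 2+1+1+1+1; mod 71: f = (x^2 + 67x + 7)(x^2 + 67x + 22)(x^2 + 67x + 42), pattern 2+2+2. No other pattern occurs in this range, so the set of observed cycle types is {3+3, 6, 2+2+1+1, 2+1+1+1+1, 2+2+2}. The candidates containing elements of all these cycle types are A_4 x C_2 (6T6) of order 24, S_4 x C_2 (6T11) of order 48, (S_3 x S_3) : C_2 (6T13) of order 72, S_6 (6T16) of order 720; the others are excluded. The observed types are precisely the cycle types that occur in A_4 x C_2 (6T6) (apart from the identity). Each of the other remaining candidates has further cycle types, and by the Chebotarev density theorem the matching factorization patterns would occur for a proportion of primes equal to their share of the group: S_4 x C_2 (6T11) additionally contains elements of type 4+2, 4+1+1 (12 of its 48 elements, about 25% of primes); (S_3 x S_3) : C_2 (6T13) additionally contains elements of type 4+2, 3+2+1, 3+1+1+1 (34 of its 72 elements, about 47% of primes); S_6 (6T16) additionally contains elements of type 5+1, 4+2, 4+1+1, 3+2+1, 3+1+1+1 (484 of its 720 elements, about 67% of primes). None of the 33 primes tested shows any such pattern (for each of these groups the chance of that is below 10^-4), which rules them out. Hence G = A_4 x C_2 (6T6), of order 24.

A_4 x C_2 (order 24)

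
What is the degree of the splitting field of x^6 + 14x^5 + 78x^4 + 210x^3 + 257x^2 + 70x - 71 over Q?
The degree of the splitting field over Q equals the order of the Galois group, so first determine the group. The polynomial f is an irreducible sextic over Q, so G = Gal(f/Q) is one of the 16 transitive subgroups 6T1, ..., 6T16 of S_6. The discriminant of f is 5489031744 = 74088^2, a perfect square, so G is contained in A_6. The transitive groups of degree 6 contained in A_6 are: A_4 (6T4, order 12), S_4 (6T7, order 24), (C_3 x C_3) : C_4 (6T10, order 36), PSL(2,5) (6T12, order 60), A_6 (6T15, order 360). By Dedekind's theorem, for a prime p not dividing disc(f) the degrees of the irreducible factors of f mod p form the cycle type of an element of G. Factoring f modulo the 33 such primes p <= 151 (skipping 2, 3, 7, which divide the discriminant), each new pattern first appears at: mod 5: f = (x^3 + x^2 + 1)(x^3 + 3x^2 + 4), pattern 3+3; mod 13: f = (x + 11)(x + 12)(x^2 + x + 2)(x^2 + 3x + 5), pattern 2+2+1+1. No other pattern occurs in this range, so the set of observed cycle types is {3+3, 2+2+1+1}. The candidates containing elements of all these cycle types are A_4 (6T4) of order 12, S_4 (6T7) of order 24, (C_3 x C_3) : C_4 (6T10) of order 36, PSL(2,5) (6T12) of order 60, A_6 (6T15) of order 360; the others are excluded. The observed types are precisely the cycle types that occur in A_4 (6T4) (apart from the identity). Each of the other remaining candidates has further cycle types, and by the Chebotarev density theorem the matching factorization patterns would occur for a proportion of primes equal to their share of the group: S_4 (6T7) additionally contains elements of type 4+2 (6 of its 24 elements, about 25% of primes); (C_3 x C_3) : C_4 (6T10) additionally contains elements of type 4+2, 3+1+1+1 (22 of its 36 elements, about 61% of primes); PSL(2,5) (6T12) additionally contains elements of type 5+1 (24 of its 60 elements, about 40% of primes); A_6 (6T15) additionally contains elements of type 5+1, 4+2, 3+1+1+1 (274 of its 360 elements, about 76% of primes). None of the 33 primes tested shows any such pattern (for each of these groups the chance of that is below 10^-4), which rules them out. Hence G = A_4 (6T4), of order 12. The Galois group A_4 (6T4) has order 12, so the splitting field has degree 12 over Q.

12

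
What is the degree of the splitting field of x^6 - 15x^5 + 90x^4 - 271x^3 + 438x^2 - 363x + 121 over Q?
6

The degree of the splitting field over Q equals the order of the Galois group, so first determine the group. The polynomial f is an irreducible sextic over Q, so G = Gal(f/Q) is one of the 16 transitive subgroups 6T1, ..., 6T16 of S_6. The discriminant of f is -67744512, which is not a perfect square, so G is not contained in A_6. The transitive groups of degree 6 not contained in A_6 are: C_6 (6T1, order 6), S_3 (6T2, order 6), D_6 (6T3, order 12), C_3 x S_3 (6T5, order 18), A_4 x C_2 (6T6, order 24), S_4 (6T8, order 24), S_3 x S_3 (6T9, order 36), S_4 x C_2 (6T11, order 48), (S_3 x S_3) : C_2 (6T13, order 72), PGL(2,5) (6T14, order 120), S_6 (6T16, order 720). By Dedekind's theorem, for a prime p not dividing disc(f) the degrees of the irreducible factors of f mod p form the cycle type of an element of G. Factoring f modulo the 23 such primes p <= 101 (skipping 2, 3, 11, which divide the discriminant), each new pattern first appears at: mod 5: f = (x^2 + 3)(x^2 + x + 2)(x^2 + 4x + 1), pattern 2+2+2; mod 7: f = (x^3 + 2x^2 + 3)(x^3 + 4x^2 + 5x + 3), pattern 3+3; mod 31: f = (x + 11)(x + 12)(x + 14)(x + 21)(x + 23)(x + 28), pattern 1+1+1+1+1+1. No other pattern occurs in this range, so the set of observed cycle types is {2+2+2, 3+3, 1+1+1+1+1+1}. The candidates containing elements of all these cycle types are C_6 (6T1) of order 6, S_3 (6T2) of order 6, D_6 (6T3) of order 12, C_3 x S_3 (6T5) of order 18, A_4 x C_2 (6T6) of order 24, S_4 (6T8) of order 24, S_3 x S_3 (6T9) of order 36, S_4 x C_2 (6T11) of order 48, (S_3 x S_3) : C_2 (6T13) of order 72, PGL(2,5) (6T14) of order 120, S_6 (6T16) of order 720; the others are excluded. The observed types are precisely the cycle types that occur in S_3 (6T2). Each of the other remaining candidates has further cycle types, and by the Chebotarev density theorem the matching factorization patterns would occur for a proportion of primes equal to their share of the group: C_6 (6T1) additionally contains elements of type 6 (2 of its 6 elements, about 33% of primes); D_6 (6T3) additionally contains elements of type 6, 2+2+1+1 (5 of its 12 elements, about 42% of primes); C_3 x S_3 (6T5) additionally contains elements of type 6, 3+1+1+1 (10 of its 18 elements, about 56% of primes); A_4 x C_2 (6T6) additionally contains elements of type 6, 2+2+1+1, 2+1+1+1+1 (14 of its 24 elements, about 58% of primes); S_4 (6T8) additionally contains elements of type 4+1+1, 2+2+1+1 (9 of its 24 elements, about 38% of primes); S_3 x S_3 (6T9) additionally contains elements of type 6, 3+1+1+1, 2+2+1+1 (25 of its 36 elements, about 69% of primes); S_4 x C_2 (6T11) additionally contains elements of type 6, 4+2, 4+1+1, 2+2+1+1, 2+1+1+1+1 (32 of its 48 elements, about 67% of primes); (S_3 x S_3) : C_2 (6T13) additionally contains elements of type 6, 4+2, 3+2+1, 3+1+1+1, 2+2+1+1, 2+1+1+1+1 (61 of its 72 elements, about 85% of primes); PGL(2,5) (6T14) additionally contains elements of type 6, 5+1, 4+1+1, 2+2+1+1 (89 of its 120 elements, about 74% of primes); S_6 (6T16) additionally contains elements of type 6, 5+1, 4+2, 4+1+1, 3+2+1, 3+1+1+1, 2+2+1+1, 2+1+1+1+1 (664 of its 720 elements, about 92% of primes). None of the 23 primes tested shows any such pattern (for each of these groups the chance of that is below 10^-4), which rules them out. Hence G = S_3 (6T2), of order 6. The Galois group S_3 (6T2) has order 6, so the splitting field has degree 6 over Q.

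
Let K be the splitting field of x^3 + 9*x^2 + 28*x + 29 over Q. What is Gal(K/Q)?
The polynomial is an irreducible cubic over Q and its discriminant is -31, which is not a perfect square. For an irreducible cubic, a non-square discriminant gives Galois group S_3.

S_3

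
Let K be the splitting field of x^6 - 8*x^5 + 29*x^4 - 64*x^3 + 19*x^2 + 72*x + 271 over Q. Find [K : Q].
The degree of the splitting field over Q equals the order of the Galois group, so first determine the group. The polynomial f is an irreducible sextic over Q, so G = Gal(f/Q) is one of the 16 transitive subgroups 6T1, ..., 6T16 of S_6. The discriminant of f is 564385546240000 = 23756800^2, a perfect square, so G is contained in A_6. The transitive groups of degree 6 contained in A_6 are: A_4 (6T4, order 12), S_4 (6T7, order 24), (C_3 x C_3) : C_4 (6T10, order 36), PSL(2,5) (6T12, order 60), A_6 (6T15, order 360). By Dedekind's theorem, for a prime p not dividing disc(f) the degrees of the irreducible factors of f mod p form the cycle type of an element of G. Factoring f modulo the 19 such primes p <= 79 (skipping 2, 5, 29, which divide the discriminant), each new pattern first appears at: mod 3: f = (x^2 + x + 2)(x^4 + 2x + 2), pattern 4+2; mod 11: f = (x^3 + 7x + 10)(x^3 + 3x^2 + 4), pattern 3+3; mod 19: f = (x + 13)(x + 15)(x^2 + 9x + 10)(x^2 + 12x + 2), pattern 2+2+1+1; mod 61: f = (x + 4)(x + 37)(x + 51)(x^3 + 22x^2 + 36x + 25), pattern 3+1+1+1. No other pattern occurs in this range, so the set of observed cycle types is {4+2, 3+3, 2+2+1+1, 3+1+1+1}. The candidates containing elements of all these cycle types are (C_3 x C_3) : C_4 (6T10) of order 36, A_6 (6T15) of order 360; the others are excluded. The observed types are precisely the cycle types that occur in (C_3 x C_3) : C_4 (6T10) (apart from the identity). Each of the other remaining candidates has further cycle types, and by the Chebotarev density theorem the matching factorization patterns would occur for a proportion of primes equal to their share of the group: A_6 (6T15) additionally contains elements of type 5+1 (144 of its 360 elements, about 40% of primes). None of the 19 primes tested shows any such pattern (for each of these groups the chance of that is below 10^-4), which rules them out. Hence G = (C_3 x C_3) : C_4 (6T10), of order 36. The Galois group (C_3 x C_3) : C_4 (6T10) has order 36, so the splitting field has degree 36 over Q.

36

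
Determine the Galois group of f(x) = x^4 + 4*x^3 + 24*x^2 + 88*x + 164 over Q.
V_4 (also written V4)

The polynomial is an irreducible quartic over Q and its discriminant is 388562944 = 19712^2, a perfect square, so the Galois group is contained in A_4. The resolvent cubic y^3 - 24*y^2 - 304*y + 5376 splits completely over Q, which gives the Klein four-group V_4.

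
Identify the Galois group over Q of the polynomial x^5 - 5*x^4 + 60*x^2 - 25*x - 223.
D_5 (order 10)

The polynomial f is an irreducible quintic over Q, so G = Gal(f/Q) is a transitive subgroup of S_5: one of C_5 (5T1, order 5), D_5 (5T2, order 10), F_20 (5T3, order 20), A_5 (5T4, order 60) or S_5 (5T5, order 120). The discriminant of f is 1327104000000 = 1152000^2, a perfect square, so G is contained in A_5. The transitive groups of degree 5 contained in A_5 are: C_5 (5T1, order 5), D_5 (5T2, order 10), A_5 (5T4, order 60). By Dedekind's theorem, for a prime p not dividing disc(f) the degrees of the irreducible factors of f mod p form the cycle type of an element of G. Factoring f modulo the 23 such primes p <= 101 (skipping 2, 3, 5, which divide the discriminant), each new pattern first appears at: mod 7: f = (x^5 + 2x^4 + 4x^2 + 3x + 1), pattern 5; mod 17: f = (x + 10)(x^2 + 5x + 9)(x^2 + 14x + 3), pattern 2+2+1. No other pattern occurs in this range, so the set of observed cycle types is {5, 2+2+1}. The candidates containing elements of all these cycle types are D_5 (5T2) of order 10, A_5 (5T4) of order 60; the others are excluded. The observed types are precisely the cycle types that occur in D_5 (5T2) (apart from the identity). Each of the other remaining candidates has further cycle types, and by the Chebotarev density theorem the matching factorization patterns would occur for a proportion of primes equal to their share of the group: A_5 (5T4) additionally contains elements of type 3+1+1 (20 of its 60 elements, about 33% of primes). None of the 23 primes tested shows any such pattern (for each of these groups the chance of that is below 10^-4), which rules them out. Hence G = D_5 (5T2), of order 10.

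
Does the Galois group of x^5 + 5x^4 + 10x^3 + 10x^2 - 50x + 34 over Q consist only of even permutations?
Yes

The polynomial is irreducible of degree 5 over Q. Its discriminant is 58564000000 = 242000^2, a perfect square. A Galois group lies in the alternating group exactly when the discriminant is a square in Q, so the Galois group (A_5) is contained in A_5.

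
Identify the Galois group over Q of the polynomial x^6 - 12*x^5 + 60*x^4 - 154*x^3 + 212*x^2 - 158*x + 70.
The polynomial f is an irreducible sextic over Q, so G = Gal(f/Q) is one of the 16 transitive subgroups 6T1, ..., 6T16 of S_6. The discriminant of f is -34353504448, which is not a perfect square, so G is not contained in A_6. The transitive groups of degree 6 not contained in A_6 are: C_6 (6T1, order 6), S_3 (6T2, order 6), D_6 (6T3, order 12), C_3 x S_3 (6T5, order 18), A_4 x C_2 (6T6, order 24), S_4 (6T8, order 24), S_3 x S_3 (6T9, order 36), S_4 x C_2 (6T11, order 48), (S_3 x S_3) : C_2 (6T13, order 72), PGL(2,5) (6T14, order 120), S_6 (6T16, order 720). By Dedekind's theorem, for a prime p not dividing disc(f) the degrees of the irreducible factors of f mod p form the cycle type of an element of G. Factoring f modulo the 3 such primes p <= 7 (skipping 2, which divides the discriminant), each new pattern first appears at: mod 3: f = (x^6 + 2x^3 + 2x^2 + x + 1), pattern 6; mod 5: f = (x)(x + 3)(x^4 + x + 4), pattern 4+1+1; mod 7: f = (x)(x^2 + 6x + 6)(x^3 + 3x^2 + x + 4), pattern 3+2+1. No other pattern occurs in this range, so the set of observed cycle types is {6, 4+1+1, 3+2+1}. Among the candidates above, the only group containing elements of all these cycle types is S_6 (6T16); every other candidate lacks at least one of them. Hence G = S_6 (6T16), of order 720.

S_6, the symmetric group on 6 letters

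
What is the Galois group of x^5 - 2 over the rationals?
The polynomial f is an irreducible quintic over Q, so G = Gal(f/Q) is a transitive subgroup of S_5: one of C_5 (5T1, order 5), D_5 (5T2, order 10), F_20 (5T3, order 20), A_5 (5T4, order 60) or S_5 (5T5, order 120). The discriminant of f is 50000, which is not a perfect square, so G is not contained in A_5. The transitive groups of degree 5 not contained in A_5 are: F_20 (5T3, order 20), S_5 (5T5, order 120). By Dedekind's theorem, for a prime p not dividing disc(f) the degrees of the irreducible factors of f mod p form the cycle type of an element of G. Factoring f modulo the 18 such primes p <= 71 (skipping 2, 5, which divide the discriminant), each new pattern first appears at: mod 3: f = (x + 1)(x^4 + 2x^3 + x^2 + 2x + 1), pattern 4+1; mod 11: f = (x^5 + 9), pattern 5; mod 19: f = (x + 4)(x^2 + 16x + 16)(x^2 + 18x + 16), pattern 2+2+1. No other pattern occurs in this range, so the set of observed cycle types is {4+1, 5, 2+2+1}. The candidates containing elements of all these cycle types are F_20 (5T3) of order 20, S_5 (5T5) of order 120; the others are excluded. The observed types are precisely the cycle types that occur in F_20 (5T3) (apart from the identity). Each of the other remaining candidates has further cycle types, and by the Chebotarev density theorem the matching factorization patterns would occur for a proportion of primes equal to their share of the group: S_5 (5T5) additionally contains elements of type 3+2, 3+1+1, 2+1+1+1 (50 of its 120 elements, about 42% of primes). None of the 18 primes tested shows any such pattern (for each of these groups the chance of that is below 10^-4), which rules them out. Hence G = F_20 (5T3), of order 20.

F_20 (order 20)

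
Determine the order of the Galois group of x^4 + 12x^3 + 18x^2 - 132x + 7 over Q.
The degree of the splitting field over Q equals the order of the Galois group, so first determine the group. The polynomial is an irreducible quartic over Q and its discriminant is -862619648, which is not a perfect square, so the Galois group is not contained in A_4. The resolvent cubic y^3 - 18*y^2 - 1612*y - 17928 has exactly one rational root, so the Galois group is C_4 or D_4. The quartic remains irreducible over Q(sqrt(disc)), so the group is D_4. The Galois group D_4 (4T3) has order 8, so the splitting field has degree 8 over Q.

8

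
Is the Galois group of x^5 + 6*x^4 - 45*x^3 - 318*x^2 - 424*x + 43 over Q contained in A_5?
The polynomial is irreducible of degree 5 over Q. Its discriminant is 449903848417969 = 21210937^2, a perfect square. A Galois group lies in the alternating group exactly when the discriminant is a square in Q, so the Galois group (C_5) is contained in A_5.

Yes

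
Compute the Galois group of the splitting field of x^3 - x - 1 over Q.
S_3 (order 6)

The polynomial is an irreducible cubic over Q and its discriminant is -23, which is not a perfect square. For an irreducible cubic, a non-square discriminant gives Galois group S_3.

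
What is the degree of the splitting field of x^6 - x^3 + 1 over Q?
The degree of the splitting field over Q equals the order of the Galois group, so first determine the group. The polynomial f is an irreducible sextic over Q, so G = Gal(f/Q) is one of the 16 transitive subgroups 6T1, ..., 6T16 of S_6. The discriminant of f is -19683, which is not a perfect square, so G is not contained in A_6. The transitive groups of degree 6 not contained in A_6 are: C_6 (6T1, order 6), S_3 (6T2, order 6), D_6 (6T3, order 12), C_3 x S_3 (6T5, order 18), A_4 x C_2 (6T6, order 24), S_4 (6T8, order 24), S_3 x S_3 (6T9, order 36), S_4 x C_2 (6T11, order 48), (S_3 x S_3) : C_2 (6T13, order 72), PGL(2,5) (6T14, order 120), S_6 (6T16, order 720). By Dedekind's theorem, for a prime p not dividing disc(f) the degrees of the irreducible factors of f mod p form the cycle type of an element of G. Factoring f modulo the 37 such primes p <= 163 (skipping 3, which divides the discriminant), each new pattern first appears at: mod 2: f = (x^6 + x^3 + 1), pattern 6; mod 7: f = (x^3 + 2)(x^3 + 4), pattern 3+3; mod 17: f = (x^2 + 7x + 1)(x^2 + 13x + 1)(x^2 + 14x + 1), pattern 2+2+2; mod 19: f = (x + 4)(x + 5)(x + 6)(x + 9)(x + 16)(x + 17), pattern 1+1+1+1+1+1. No other pattern occurs in this range, so the set of observed cycle types is {6, 3+3, 2+2+2, 1+1+1+1+1+1}. The candidates containing elements of all these cycle types are C_6 (6T1) of order 6, D_6 (6T3) of order 12, C_3 x S_3 (6T5) of order 18, A_4 x C_2 (6T6) of order 24, S_3 x S_3 (6T9) of order 36, S_4 x C_2 (6T11) of order 48, (S_3 x S_3) : C_2 (6T13) of order 72, PGL(2,5) (6T14) of order 120, S_6 (6T16) of order 720; the others are excluded. The observed types are precisely the cycle types that occur in C_6 (6T1). Each of the other remaining candidates has further cycle types, and by the Chebotarev density theorem the matching factorization patterns would occur for a proportion of primes equal to their share of the group: D_6 (6T3) additionally contains elements of type 2+2+1+1 (3 of its 12 elements, about 25% of primes); C_3 x S_3 (6T5) additionally contains elements of type 3+1+1+1 (4 of its 18 elements, about 22% of primes); A_4 x C_2 (6T6) additionally contains elements of type 2+2+1+1, 2+1+1+1+1 (6 of its 24 elements, about 25% of primes); S_3 x S_3 (6T9) additionally contains elements of type 3+1+1+1, 2+2+1+1 (13 of its 36 elements, about 36% of primes); S_4 x C_2 (6T11) additionally contains elements of type 4+2, 4+1+1, 2+2+1+1, 2+1+1+1+1 (24 of its 48 elements, about 50% of primes); (S_3 x S_3) : C_2 (6T13) additionally contains elements of type 4+2, 3+2+1, 3+1+1+1, 2+2+1+1, 2+1+1+1+1 (49 of its 72 elements, about 68% of primes); PGL(2,5) (6T14) additionally contains elements of type 5+1, 4+1+1, 2+2+1+1 (69 of its 120 elements, about 58% of primes); S_6 (6T16) additionally contains elements of type 5+1, 4+2, 4+1+1, 3+2+1, 3+1+1+1, 2+2+1+1, 2+1+1+1+1 (544 of its 720 elements, about 76% of primes). None of the 37 primes tested shows any such pattern (for each of these groups the chance of that is below 10^-4), which rules them out. Hence G = C_6 (6T1), of order 6. The Galois group C_6 (6T1) has order 6, so the splitting field has degree 6 over Q.

6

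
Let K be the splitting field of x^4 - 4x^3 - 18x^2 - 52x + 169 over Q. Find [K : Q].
8

The degree of the splitting field over Q equals the order of the Galois group, so first determine the group. The polynomial is an irreducible quartic over Q and its discriminant is -4784652288, which is not a perfect square, so the Galois group is not contained in A_4. The resolvent cubic y^3 + 18*y^2 - 468*y - 17576 has exactly one rational root, so the Galois group is C_4 or D_4. The quartic remains irreducible over Q(sqrt(disc)), so the group is D_4. The Galois group D_4 (4T3) has order 8, so the splitting field has degree 8 over Q.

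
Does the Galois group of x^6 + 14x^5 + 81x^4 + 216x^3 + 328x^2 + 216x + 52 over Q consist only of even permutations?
The polynomial is irreducible of degree 6 over Q. Its discriminant is -1080641454080000, which is not a perfect square. A Galois group lies in the alternating group exactly when the discriminant is a square in Q, so the Galois group (S_4) is not contained in A_6.

No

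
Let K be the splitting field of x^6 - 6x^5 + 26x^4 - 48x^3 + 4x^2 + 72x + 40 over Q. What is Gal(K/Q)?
(S_3 x S_3) : C_2 (order 72)

The polynomial f is an irreducible sextic over Q, so G = Gal(f/Q) is one of the 16 transitive subgroups 6T1, ..., 6T16 of S_6. The discriminant of f is -1523734137536512, which is not a perfect square, so G is not contained in A_6. The transitive groups of degree 6 not contained in A_6 are: C_6 (6T1, order 6), S_3 (6T2, order 6), D_6 (6T3, order 12), C_3 x S_3 (6T5, order 18), A_4 x C_2 (6T6, order 24), S_4 (6T8, order 24), S_3 x S_3 (6T9, order 36), S_4 x C_2 (6T11, order 48), (S_3 x S_3) : C_2 (6T13, order 72), PGL(2,5) (6T14, order 120), S_6 (6T16, order 720). By Dedekind's theorem, for a prime p not dividing disc(f) the degrees of the irreducible factors of f mod p form the cycle type of an element of G. Factoring f modulo the 28 such primes p <= 113 (skipping 2, 11, which divide the discriminant), each new pattern first appears at: mod 3: f = (x^6 + 2x^4 + x^2 + 1), pattern 6; mod 5: f = (x)(x^2 + x + 1)(x^3 + 3x^2 + 2x + 2), pattern 3+2+1; mod 7: f = (x^2 + 3x + 1)(x^4 + 5x^3 + 3x^2 + x + 5), pattern 4+2; mod 17: f = (x^3 + 2x^2 + 11x + 14)(x^3 + 9x^2 + 14x + 15), pattern 3+3; mod 19: f = (x^2 + 3x + 11)(x^2 + 11x + 1)(x^2 + 18x + 14), pattern 2+2+2; mod 37: f = (x + 10)(x + 24)(x^2 + 5x + 29)(x^2 + 29x + 10), pattern 2+2+1+1; mod 41: f = (x + 24)(x + 34)(x + 35)(x^3 + 24x^2 + 32x + 29), pattern 3+1+1+1; mod 113: f = (x + 26)(x + 36)(x + 59)(x + 60)(x^2 + 39x + 97), pattern 2+1+1+1+1. No other pattern occurs in this range, so the set of observed cycle types is {6, 3+2+1, 4+2, 3+3, 2+2+2, 2+2+1+1, 3+1+1+1, 2+1+1+1+1}. The candidates containing elements of all these cycle types are (S_3 x S_3) : C_2 (6T13) of order 72, S_6 (6T16) of order 720; the others are excluded. The observed types are precisely the cycle types that occur in (S_3 x S_3) : C_2 (6T13) (apart from the identity). Each of the other remaining candidates has further cycle types, and by the Chebotarev density theorem the matching factorization patterns would occur for a proportion of primes equal to their share of the group: S_6 (6T16) additionally contains elements of type 5+1, 4+1+1 (234 of its 720 elements, about 32% of primes). None of the 28 primes tested shows any such pattern (for each of these groups the chance of that is below 10^-4), which rules them out. Hence G = (S_3 x S_3) : C_2 (6T13), of order 72.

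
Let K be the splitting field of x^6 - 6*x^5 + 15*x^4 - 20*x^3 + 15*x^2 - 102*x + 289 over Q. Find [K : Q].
The degree of the splitting field over Q equals the order of the Galois group, so first determine the group. The polynomial f is an irreducible sextic over Q, so G = Gal(f/Q) is one of the 16 transitive subgroups 6T1, ..., 6T16 of S_6. The discriminant of f is -9727331052552192, which is not a perfect square, so G is not contained in A_6. The transitive groups of degree 6 not contained in A_6 are: C_6 (6T1, order 6), S_3 (6T2, order 6), D_6 (6T3, order 12), C_3 x S_3 (6T5, order 18), A_4 x C_2 (6T6, order 24), S_4 (6T8, order 24), S_3 x S_3 (6T9, order 36), S_4 x C_2 (6T11, order 48), (S_3 x S_3) : C_2 (6T13, order 72), PGL(2,5) (6T14, order 120), S_6 (6T16, order 720). By Dedekind's theorem, for a prime p not dividing disc(f) the degrees of the irreducible factors of f mod p form the cycle type of an element of G. Factoring f modulo the 27 such primes p <= 127 (skipping 2, 3, 17, 43, which divide the discriminant), each new pattern first appears at: mod 5: f = (x^6 + 4x^5 + 3x + 4), pattern 6; mod 7: f = (x + 1)(x^2 + 6x + 3)(x^3 + x^2 + 6x + 3), pattern 3+2+1; mod 11: f = (x^2 + 5x + 2)(x^4 + 2x^2 + 3x + 7), pattern 4+2; mod 13: f = (x + 2)(x + 5)(x^2 + 4x + 6)(x^2 + 9x + 2), pattern 2+2+1+1; mod 61: f = (x + 18)(x + 40)(x + 52)(x + 56)(x^2 + 11x + 5), pattern 2+1+1+1+1; mod 97: f = (x + 72)(x + 76)(x + 95)(x^3 + 42x^2 + 56x + 17), pattern 3+1+1+1; mod 113: f = (x^2 + 21x + 59)(x^2 + 96x + 78)(x^2 + 103x + 49), pattern 2+2+2; mod 127: f = (x^3 + 46x^2 + 104x + 17)(x^3 + 75x^2 + 17x + 17), pattern 3+3. No other pattern occurs in this range, so the set of observed cycle types is {6, 3+2+1, 4+2, 2+2+1+1, 2+1+1+1+1, 3+1+1+1, 2+2+2, 3+3}. The candidates containing elements of all these cycle types are (S_3 x S_3) : C_2 (6T13) of order 72, S_6 (6T16) of order 720; the others are excluded. The observed types are precisely the cycle types that occur in (S_3 x S_3) : C_2 (6T13) (apart from the identity). Each of the other remaining candidates has further cycle types, and by the Chebotarev density theorem the matching factorization patterns would occur for a proportion of primes equal to their share of the group: S_6 (6T16) additionally contains elements of type 5+1, 4+1+1 (234 of its 720 elements, about 32% of primes). None of the 27 primes tested shows any such pattern (for each of these groups the chance of that is below 10^-4), which rules them out. Hence G = (S_3 x S_3) : C_2 (6T13), of order 72. The Galois group (S_3 x S_3) : C_2 (6T13) has order 72, so the splitting field has degree 72 over Q.

72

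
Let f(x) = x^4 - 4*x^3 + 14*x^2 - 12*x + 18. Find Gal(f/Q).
V_4 (also written V4)

The polynomial is an irreducible quartic over Q and its discriminant is 1016064 = 1008^2, a perfect square, so the Galois group is contained in A_4. The resolvent cubic y^3 - 14*y^2 - 24*y + 576 splits completely over Q, which gives the Klein four-group V_4.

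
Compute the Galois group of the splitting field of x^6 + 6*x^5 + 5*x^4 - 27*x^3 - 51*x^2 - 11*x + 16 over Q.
PSL(2,5) (order 60)

The polynomial f is an irreducible sextic over Q, so G = Gal(f/Q) is one of the 16 transitive subgroups 6T1, ..., 6T16 of S_6. The discriminant of f is 30991489 = 5567^2, a perfect square, so G is contained in A_6. The transitive groups of degree 6 contained in A_6 are: A_4 (6T4, order 12), S_4 (6T7, order 24), (C_3 x C_3) : C_4 (6T10, order 36), PSL(2,5) (6T12, order 60), A_6 (6T15, order 360). By Dedekind's theorem, for a prime p not dividing disc(f) the degrees of the irreducible factors of f mod p form the cycle type of an element of G. Factoring f modulo the 21 such primes p <= 79 (skipping 19, which divides the discriminant), each new pattern first appears at: mod 2: f = (x)(x^5 + x^3 + x^2 + x + 1), pattern 5+1; mod 7: f = (x^3 + x^2 + 3x + 1)(x^3 + 5x^2 + 4x + 2), pattern 3+3; mod 61: f = (x + 38)(x + 60)(x^2 + 13x + 60)(x^2 + 17x + 55), pattern 2+2+1+1. No other pattern occurs in this range, so the set of observed cycle types is {5+1, 3+3, 2+2+1+1}. The candidates containing elements of all these cycle types are PSL(2,5) (6T12) of order 60, A_6 (6T15) of order 360; the others are excluded. The observed types are precisely the cycle types that occur in PSL(2,5) (6T12) (apart from the identity). Each of the other remaining candidates has further cycle types, and by the Chebotarev density theorem the matching factorization patterns would occur for a proportion of primes equal to their share of the group: A_6 (6T15) additionally contains elements of type 4+2, 3+1+1+1 (130 of its 360 elements, about 36% of primes). None of the 21 primes tested shows any such pattern (for each of these groups the chance of that is below 10^-4), which rules them out. Hence G = PSL(2,5) (6T12), of order 60.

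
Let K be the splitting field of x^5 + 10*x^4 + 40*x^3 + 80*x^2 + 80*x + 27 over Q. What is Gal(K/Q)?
The polynomial f is an irreducible quintic over Q, so G = Gal(f/Q) is a transitive subgroup of S_5: one of C_5 (5T1, order 5), D_5 (5T2, order 10), F_20 (5T3, order 20), A_5 (5T4, order 60) or S_5 (5T5, order 120). The discriminant of f is 1953125, which is not a perfect square, so G is not contained in A_5. The transitive groups of degree 5 not contained in A_5 are: F_20 (5T3, order 20), S_5 (5T5, order 120). By Dedekind's theorem, for a prime p not dividing disc(f) the degrees of the irreducible factors of f mod p form the cycle type of an element of G. Factoring f modulo the 18 such primes p <= 67 (skipping 5, which divides the discriminant), each new pattern first appears at: mod 2: f = (x + 1)(x^4 + x^3 + x^2 + x + 1), pattern 4+1; mod 11: f = (x^5 + 10x^4 + 7x^3 + 3x^2 + 3x + 5), pattern 5; mod 19: f = (x + 15)(x^2 + 15x + 5)(x^2 + 18x + 11), pattern 2+2+1; mod 31: f = (x + 5)(x + 8)(x + 14)(x + 19)(x + 26), pattern 1+1+1+1+1. No other pattern occurs in this range, so the set of observed cycle types is {4+1, 5, 2+2+1, 1+1+1+1+1}. The candidates containing elements of all these cycle types are F_20 (5T3) of order 20, S_5 (5T5) of order 120; the others are excluded. The observed types are precisely the cycle types that occur in F_20 (5T3). Each of the other remaining candidates has further cycle types, and by the Chebotarev density theorem the matching factorization patterns would occur for a proportion of primes equal to their share of the group: S_5 (5T5) additionally contains elements of type 3+2, 3+1+1, 2+1+1+1 (50 of its 120 elements, about 42% of primes). None of the 18 primes tested shows any such pattern (for each of these groups the chance of that is below 10^-4), which rules them out. Hence G = F_20 (5T3), of order 20.

F_20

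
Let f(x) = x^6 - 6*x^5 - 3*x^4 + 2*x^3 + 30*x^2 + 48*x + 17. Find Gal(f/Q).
The polynomial f is an irreducible sextic over Q, so G = Gal(f/Q) is one of the 16 transitive subgroups 6T1, ..., 6T16 of S_6. The discriminant of f is -30366624190464, which is not a perfect square, so G is not contained in A_6. The transitive groups of degree 6 not contained in A_6 are: C_6 (6T1, order 6), S_3 (6T2, order 6), D_6 (6T3, order 12), C_3 x S_3 (6T5, order 18), A_4 x C_2 (6T6, order 24), S_4 (6T8, order 24), S_3 x S_3 (6T9, order 36), S_4 x C_2 (6T11, order 48), (S_3 x S_3) : C_2 (6T13, order 72), PGL(2,5) (6T14, order 120), S_6 (6T16, order 720). By Dedekind's theorem, for a prime p not dividing disc(f) the degrees of the irreducible factors of f mod p form the cycle type of an element of G. Factoring f modulo the 33 such primes p <= 149 (skipping 2, 3, which divide the discriminant), each new pattern first appears at: mod 5: f = (x^3 + x + 1)(x^3 + 4x^2 + x + 2), pattern 3+3; mod 7: f = (x^6 + x^5 + 4x^4 + 2x^3 + 2x^2 + 6x + 3), pattern 6; mod 17: f = (x)(x + 9)(x^2 + 7x + 5)(x^2 + 12x + 9), pattern 2+2+1+1; mod 19: f = (x + 3)(x + 9)(x + 13)(x + 14)(x^2 + 12x + 3), pattern 2+1+1+1+1; mod 71: f = (x^2 + 9x + 56)(x^2 + 19x + 4)(x^2 + 37x + 8), pattern 2+2+2. No other pattern occurs in this range, so the set of observed cycle types is {3+3, 6, 2+2+1+1, 2+1+1+1+1, 2+2+2}. The candidates containing elements of all these cycle types are A_4 x C_2 (6T6) of order 24, S_4 x C_2 (6T11) of order 48, (S_3 x S_3) : C_2 (6T13) of order 72, S_6 (6T16) of order 720; the others are excluded. The observed types are precisely the cycle types that occur in A_4 x C_2 (6T6) (apart from the identity). Each of the other remaining candidates has further cycle types, and by the Chebotarev density theorem the matching factorization patterns would occur for a proportion of primes equal to their share of the group: S_4 x C_2 (6T11) additionally contains elements of type 4+2, 4+1+1 (12 of its 48 elements, about 25% of primes); (S_3 x S_3) : C_2 (6T13) additionally contains elements of type 4+2, 3+2+1, 3+1+1+1 (34 of its 72 elements, about 47% of primes); S_6 (6T16) additionally contains elements of type 5+1, 4+2, 4+1+1, 3+2+1, 3+1+1+1 (484 of its 720 elements, about 67% of primes). None of the 33 primes tested shows any such pattern (for each of these groups the chance of that is below 10^-4), which rules them out. Hence G = A_4 x C_2 (6T6), of order 24.

6T6: A_4 x C_2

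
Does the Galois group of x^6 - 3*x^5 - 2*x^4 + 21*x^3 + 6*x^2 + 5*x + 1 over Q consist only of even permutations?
No

The polynomial is irreducible of degree 6 over Q. Its discriminant is 54786284800, which is not a perfect square. A Galois group lies in the alternating group exactly when the discriminant is a square in Q, so the Galois group (S_4) is not contained in A_6.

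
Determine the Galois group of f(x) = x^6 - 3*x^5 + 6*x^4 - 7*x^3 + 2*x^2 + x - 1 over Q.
The polynomial f is an irreducible sextic over Q, so G = Gal(f/Q) is one of the 16 transitive subgroups 6T1, ..., 6T16 of S_6. The discriminant of f is 810448, which is not a perfect square, so G is not contained in A_6. The transitive groups of degree 6 not contained in A_6 are: C_6 (6T1, order 6), S_3 (6T2, order 6), D_6 (6T3, order 12), C_3 x S_3 (6T5, order 18), A_4 x C_2 (6T6, order 24), S_4 (6T8, order 24), S_3 x S_3 (6T9, order 36), S_4 x C_2 (6T11, order 48), (S_3 x S_3) : C_2 (6T13, order 72), PGL(2,5) (6T14, order 120), S_6 (6T16, order 720). By Dedekind's theorem, for a prime p not dividing disc(f) the degrees of the irreducible factors of f mod p form the cycle type of an element of G. Factoring f modulo the 22 such primes p <= 89 (skipping 2, 37, which divide the discriminant), each new pattern first appears at: mod 3: f = (x^3 + x^2 + x + 2)(x^3 + 2x^2 + 1), pattern 3+3; mod 5: f = (x^2 + 3)(x^2 + 3x + 4)(x^2 + 4x + 2), pattern 2+2+2; mod 17: f = (x + 1)(x + 15)(x^4 + 15x^3 + 6x^2 + 12x + 9), pattern 4+1+1; mod 67: f = (x + 4)(x + 62)(x^2 + 66x + 40)(x^2 + 66x + 50), pattern 2+2+1+1. No other pattern occurs in this range, so the set of observed cycle types is {3+3, 2+2+2, 4+1+1, 2+2+1+1}. The candidates containing elements of all these cycle types are S_4 (6T8) of order 24, S_4 x C_2 (6T11) of order 48, PGL(2,5) (6T14) of order 120, S_6 (6T16) of order 720; the others are excluded. The observed types are precisely the cycle types that occur in S_4 (6T8) (apart from the identity). Each of the other remaining candidates has further cycle types, and by the Chebotarev density theorem the matching factorization patterns would occur for a proportion of primes equal to their share of the group: S_4 x C_2 (6T11) additionally contains elements of type 6, 4+2, 2+1+1+1+1 (17 of its 48 elements, about 35% of primes); PGL(2,5) (6T14) additionally contains elements of type 6, 5+1 (44 of its 120 elements, about 37% of primes); S_6 (6T16) additionally contains elements of type 6, 5+1, 4+2, 3+2+1, 3+1+1+1, 2+1+1+1+1 (529 of its 720 elements, about 73% of primes). None of the 22 primes tested shows any such pattern (for each of these groups the chance of that is below 10^-4), which rules them out. Hence G = S_4 (6T8), of order 24.

S_4 (also written S4-)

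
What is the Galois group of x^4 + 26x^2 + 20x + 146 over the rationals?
V_4

The polynomial is an irreducible quartic over Q and its discriminant is 205979904 = 14352^2, a perfect square, so the Galois group is contained in A_4. The resolvent cubic y^3 - 26*y^2 - 584*y + 14784 splits completely over Q, which gives the Klein four-group V_4.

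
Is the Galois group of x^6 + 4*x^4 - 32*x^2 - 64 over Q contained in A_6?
Yes

The polynomial is irreducible of degree 6 over Q. Its discriminant is 164995463643136 = 12845056^2, a perfect square. A Galois group lies in the alternating group exactly when the discriminant is a square in Q, so the Galois group (A_4) is contained in A_6.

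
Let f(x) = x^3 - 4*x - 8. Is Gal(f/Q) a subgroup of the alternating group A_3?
No

The polynomial is irreducible of degree 3 over Q. Its discriminant is -1472, which is not a perfect square. A Galois group lies in the alternating group exactly when the discriminant is a square in Q, so the Galois group (S_3) is not contained in A_3.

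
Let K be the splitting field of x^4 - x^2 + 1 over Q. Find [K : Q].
The degree of the splitting field over Q equals the order of the Galois group, so first determine the group. The polynomial is an irreducible quartic over Q and its discriminant is 144 = 12^2, a perfect square, so the Galois group is contained in A_4. The resolvent cubic y^3 + y^2 - 4*y - 4 splits completely over Q, which gives the Klein four-group V_4. The Galois group V_4 (4T2) has order 4, so the splitting field has degree 4 over Q.

4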